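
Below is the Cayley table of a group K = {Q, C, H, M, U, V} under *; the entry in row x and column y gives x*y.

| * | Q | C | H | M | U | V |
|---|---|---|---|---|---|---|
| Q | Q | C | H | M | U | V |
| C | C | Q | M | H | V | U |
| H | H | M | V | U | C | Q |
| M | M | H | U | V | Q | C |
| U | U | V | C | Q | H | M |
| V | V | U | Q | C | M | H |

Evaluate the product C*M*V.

Q

C*M = H
H*V = Q
(Structurally, K here is isomorphic to the cyclic group Z_6.)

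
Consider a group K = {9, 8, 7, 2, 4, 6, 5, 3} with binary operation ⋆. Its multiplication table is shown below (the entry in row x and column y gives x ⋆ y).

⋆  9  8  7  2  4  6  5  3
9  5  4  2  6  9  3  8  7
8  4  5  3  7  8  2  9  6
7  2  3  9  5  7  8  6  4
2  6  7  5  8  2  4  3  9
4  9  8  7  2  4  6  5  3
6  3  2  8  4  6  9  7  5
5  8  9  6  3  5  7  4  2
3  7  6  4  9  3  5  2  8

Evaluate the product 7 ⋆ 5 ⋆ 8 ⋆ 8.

7 ⋆ 5 = 6
6 ⋆ 8 = 2
2 ⋆ 8 = 7

7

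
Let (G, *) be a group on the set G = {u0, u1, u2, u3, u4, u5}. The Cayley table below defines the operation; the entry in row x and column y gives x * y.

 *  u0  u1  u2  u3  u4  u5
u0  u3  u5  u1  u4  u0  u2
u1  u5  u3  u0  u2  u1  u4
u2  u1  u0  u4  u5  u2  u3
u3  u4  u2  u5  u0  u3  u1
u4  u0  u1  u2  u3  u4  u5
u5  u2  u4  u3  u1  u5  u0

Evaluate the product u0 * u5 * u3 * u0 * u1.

u0

u0 * u5 = u2
u2 * u3 = u5
u5 * u0 = u2
u2 * u1 = u0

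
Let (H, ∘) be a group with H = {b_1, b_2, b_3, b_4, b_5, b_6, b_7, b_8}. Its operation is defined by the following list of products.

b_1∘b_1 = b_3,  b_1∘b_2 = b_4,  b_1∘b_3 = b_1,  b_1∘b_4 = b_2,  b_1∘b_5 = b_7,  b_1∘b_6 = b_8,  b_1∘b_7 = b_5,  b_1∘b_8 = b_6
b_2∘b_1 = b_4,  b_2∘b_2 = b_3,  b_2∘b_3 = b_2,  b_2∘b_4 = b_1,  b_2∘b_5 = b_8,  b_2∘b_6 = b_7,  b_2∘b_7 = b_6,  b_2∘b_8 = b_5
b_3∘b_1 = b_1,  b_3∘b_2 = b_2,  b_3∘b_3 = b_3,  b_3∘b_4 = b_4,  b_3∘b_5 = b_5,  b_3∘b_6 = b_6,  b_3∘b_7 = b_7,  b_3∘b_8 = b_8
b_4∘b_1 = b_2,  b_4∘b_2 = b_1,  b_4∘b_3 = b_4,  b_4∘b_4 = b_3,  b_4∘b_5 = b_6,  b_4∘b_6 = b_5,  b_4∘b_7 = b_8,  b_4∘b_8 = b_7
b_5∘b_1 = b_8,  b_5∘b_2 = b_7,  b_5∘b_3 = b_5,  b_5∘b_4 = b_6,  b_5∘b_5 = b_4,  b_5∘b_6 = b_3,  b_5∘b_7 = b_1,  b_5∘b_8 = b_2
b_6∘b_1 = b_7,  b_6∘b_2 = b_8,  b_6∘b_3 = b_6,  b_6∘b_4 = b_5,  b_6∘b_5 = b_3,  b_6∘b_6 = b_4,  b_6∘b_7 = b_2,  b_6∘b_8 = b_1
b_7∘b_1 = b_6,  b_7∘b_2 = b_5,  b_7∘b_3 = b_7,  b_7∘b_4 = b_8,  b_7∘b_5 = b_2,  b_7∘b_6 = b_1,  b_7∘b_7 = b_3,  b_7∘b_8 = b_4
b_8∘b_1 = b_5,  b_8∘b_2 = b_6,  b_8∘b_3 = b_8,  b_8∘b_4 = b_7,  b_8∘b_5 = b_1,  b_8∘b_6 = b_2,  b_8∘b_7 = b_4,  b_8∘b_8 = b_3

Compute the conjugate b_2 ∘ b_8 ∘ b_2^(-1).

b_7

The identity is b_3. In row b_2, the entry b_3 sits in column b_2, so b_2^(-1) = b_2.
b_2 ∘ b_8 = b_5
b_5 ∘ b_2 = b_7
(Structurally, H here is isomorphic to the dihedral group D_4.)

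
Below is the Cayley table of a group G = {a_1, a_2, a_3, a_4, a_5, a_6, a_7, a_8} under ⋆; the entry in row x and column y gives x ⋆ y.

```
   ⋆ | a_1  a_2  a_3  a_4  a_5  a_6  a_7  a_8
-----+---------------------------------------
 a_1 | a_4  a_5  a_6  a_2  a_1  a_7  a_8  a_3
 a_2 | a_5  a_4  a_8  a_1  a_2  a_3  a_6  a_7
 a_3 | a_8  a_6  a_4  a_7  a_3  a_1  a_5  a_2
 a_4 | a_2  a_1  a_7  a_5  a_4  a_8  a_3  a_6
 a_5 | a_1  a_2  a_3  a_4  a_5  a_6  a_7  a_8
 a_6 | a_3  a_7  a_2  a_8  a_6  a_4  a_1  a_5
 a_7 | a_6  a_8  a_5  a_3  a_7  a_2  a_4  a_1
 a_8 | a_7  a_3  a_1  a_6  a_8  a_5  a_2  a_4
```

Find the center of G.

An element z is central iff its row equals its column in the table.
For a_2: a_2 ⋆ a_6 = a_3 ≠ a_7 = a_6 ⋆ a_2, so a_2 ∉ Z.
Checking each element this way leaves Z(G) = {a_4, a_5}.

{a_4, a_5}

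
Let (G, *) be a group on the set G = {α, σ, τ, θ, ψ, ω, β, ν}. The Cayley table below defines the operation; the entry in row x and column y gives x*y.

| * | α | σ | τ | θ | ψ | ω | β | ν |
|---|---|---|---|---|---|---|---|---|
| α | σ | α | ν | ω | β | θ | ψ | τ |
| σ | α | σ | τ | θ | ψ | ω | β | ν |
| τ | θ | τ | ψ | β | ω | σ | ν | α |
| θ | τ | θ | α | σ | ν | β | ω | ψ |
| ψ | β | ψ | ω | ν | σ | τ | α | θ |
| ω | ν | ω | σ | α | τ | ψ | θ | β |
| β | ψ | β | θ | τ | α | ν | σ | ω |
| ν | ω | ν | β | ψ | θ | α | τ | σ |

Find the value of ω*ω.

Read row ω, column ω: ω*ω = ψ.
(Structurally, G here is isomorphic to the dihedral group D_4.)

ψ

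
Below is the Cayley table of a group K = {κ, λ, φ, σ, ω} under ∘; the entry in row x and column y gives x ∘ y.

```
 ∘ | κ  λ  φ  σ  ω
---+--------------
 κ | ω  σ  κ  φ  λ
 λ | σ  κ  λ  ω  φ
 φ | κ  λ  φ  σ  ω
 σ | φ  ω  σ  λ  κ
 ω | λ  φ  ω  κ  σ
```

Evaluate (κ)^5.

κ^1 = κ
κ^2 = κ ∘ κ = ω
κ^3 = ω ∘ κ = λ
κ^4 = λ ∘ κ = σ
κ^5 = σ ∘ κ = φ

φ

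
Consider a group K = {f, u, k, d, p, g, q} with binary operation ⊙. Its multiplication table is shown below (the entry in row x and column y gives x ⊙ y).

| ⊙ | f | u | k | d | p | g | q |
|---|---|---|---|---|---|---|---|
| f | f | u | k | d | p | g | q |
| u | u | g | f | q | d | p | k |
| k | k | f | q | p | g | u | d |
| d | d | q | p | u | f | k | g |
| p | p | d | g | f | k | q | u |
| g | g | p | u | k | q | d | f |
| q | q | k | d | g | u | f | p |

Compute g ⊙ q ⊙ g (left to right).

g

g ⊙ q = f
f ⊙ g = g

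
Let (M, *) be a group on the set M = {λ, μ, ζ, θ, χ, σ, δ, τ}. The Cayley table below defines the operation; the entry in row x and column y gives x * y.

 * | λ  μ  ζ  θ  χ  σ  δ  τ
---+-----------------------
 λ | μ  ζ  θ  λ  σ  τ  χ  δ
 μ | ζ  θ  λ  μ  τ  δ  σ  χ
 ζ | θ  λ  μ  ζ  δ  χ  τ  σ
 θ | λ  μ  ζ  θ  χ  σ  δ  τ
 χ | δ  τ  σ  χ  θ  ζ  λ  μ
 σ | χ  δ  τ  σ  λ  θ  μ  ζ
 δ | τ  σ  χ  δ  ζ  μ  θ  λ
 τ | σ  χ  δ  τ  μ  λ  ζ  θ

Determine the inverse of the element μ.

First locate the identity: row θ matches the header, so θ is the identity.
Scan row μ for θ: μ * μ = θ. Hence μ^(-1) = μ.

μ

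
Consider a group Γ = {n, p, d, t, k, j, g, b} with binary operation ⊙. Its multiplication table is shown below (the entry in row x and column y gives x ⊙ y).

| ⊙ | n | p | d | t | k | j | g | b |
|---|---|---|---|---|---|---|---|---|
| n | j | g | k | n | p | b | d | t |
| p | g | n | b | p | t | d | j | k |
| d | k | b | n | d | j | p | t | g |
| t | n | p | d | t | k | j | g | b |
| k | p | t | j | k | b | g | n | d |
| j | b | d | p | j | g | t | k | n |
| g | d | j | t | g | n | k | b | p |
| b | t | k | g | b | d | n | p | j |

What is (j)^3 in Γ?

j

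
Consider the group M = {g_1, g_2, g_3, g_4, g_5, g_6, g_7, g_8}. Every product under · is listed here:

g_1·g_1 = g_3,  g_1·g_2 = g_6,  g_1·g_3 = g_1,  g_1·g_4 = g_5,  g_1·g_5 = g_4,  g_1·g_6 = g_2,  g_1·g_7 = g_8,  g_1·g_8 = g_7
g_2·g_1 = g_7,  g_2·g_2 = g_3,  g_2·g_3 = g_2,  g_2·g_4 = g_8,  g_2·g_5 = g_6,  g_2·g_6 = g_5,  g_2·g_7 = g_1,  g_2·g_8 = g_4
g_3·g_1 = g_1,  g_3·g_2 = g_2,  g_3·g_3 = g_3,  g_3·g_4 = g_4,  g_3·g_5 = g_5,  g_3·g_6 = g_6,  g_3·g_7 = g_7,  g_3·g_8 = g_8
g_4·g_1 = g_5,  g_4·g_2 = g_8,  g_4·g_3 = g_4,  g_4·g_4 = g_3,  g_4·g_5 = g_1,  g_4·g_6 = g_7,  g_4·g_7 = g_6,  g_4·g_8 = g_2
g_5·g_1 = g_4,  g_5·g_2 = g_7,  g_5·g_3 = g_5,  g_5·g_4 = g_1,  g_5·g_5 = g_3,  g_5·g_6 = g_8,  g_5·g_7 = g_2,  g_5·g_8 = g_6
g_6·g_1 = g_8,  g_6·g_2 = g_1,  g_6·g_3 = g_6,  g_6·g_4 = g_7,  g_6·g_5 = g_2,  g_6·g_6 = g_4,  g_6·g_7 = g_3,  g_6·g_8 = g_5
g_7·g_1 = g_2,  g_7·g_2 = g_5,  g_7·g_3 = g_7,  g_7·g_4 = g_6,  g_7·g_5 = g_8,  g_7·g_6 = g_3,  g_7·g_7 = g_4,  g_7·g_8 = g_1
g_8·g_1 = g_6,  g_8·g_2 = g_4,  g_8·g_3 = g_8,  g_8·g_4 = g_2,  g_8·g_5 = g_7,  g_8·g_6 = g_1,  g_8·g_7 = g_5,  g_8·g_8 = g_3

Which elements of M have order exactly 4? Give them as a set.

{g_6, g_7}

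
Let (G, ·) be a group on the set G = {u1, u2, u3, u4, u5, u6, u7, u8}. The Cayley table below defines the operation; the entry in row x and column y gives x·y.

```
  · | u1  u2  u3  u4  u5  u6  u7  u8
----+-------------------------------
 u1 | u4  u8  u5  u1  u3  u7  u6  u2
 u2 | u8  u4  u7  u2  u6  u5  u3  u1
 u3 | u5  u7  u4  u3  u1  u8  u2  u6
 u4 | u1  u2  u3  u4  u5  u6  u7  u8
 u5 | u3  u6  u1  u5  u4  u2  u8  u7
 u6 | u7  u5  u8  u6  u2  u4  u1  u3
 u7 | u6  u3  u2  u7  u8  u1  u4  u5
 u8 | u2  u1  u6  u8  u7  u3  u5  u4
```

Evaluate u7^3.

u7^1 = u7
u7^2 = u7·u7 = u4
u7^3 = u4·u7 = u7

u7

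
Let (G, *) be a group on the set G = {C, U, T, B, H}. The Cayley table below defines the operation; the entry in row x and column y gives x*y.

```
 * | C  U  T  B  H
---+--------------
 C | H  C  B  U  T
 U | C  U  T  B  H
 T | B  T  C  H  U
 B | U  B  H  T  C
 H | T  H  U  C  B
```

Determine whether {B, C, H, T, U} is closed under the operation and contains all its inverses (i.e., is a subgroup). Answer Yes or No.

Yes

{B, C, H, T, U} contains the identity U.
Checking products: every product of two elements of {B, C, H, T, U} (read from the table) lies in {B, C, H, T, U}, so the set is closed.
In a finite group, a nonempty closed subset is a subgroup. So {B, C, H, T, U} ≤ G.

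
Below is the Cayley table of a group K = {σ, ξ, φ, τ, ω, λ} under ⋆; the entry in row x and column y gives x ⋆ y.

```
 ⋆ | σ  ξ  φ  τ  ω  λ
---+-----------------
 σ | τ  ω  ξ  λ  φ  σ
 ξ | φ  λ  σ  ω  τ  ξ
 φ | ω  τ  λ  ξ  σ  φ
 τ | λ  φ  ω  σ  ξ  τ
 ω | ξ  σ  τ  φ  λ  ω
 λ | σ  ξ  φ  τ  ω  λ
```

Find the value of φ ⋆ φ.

λ

Read row φ, column φ: φ ⋆ φ = λ.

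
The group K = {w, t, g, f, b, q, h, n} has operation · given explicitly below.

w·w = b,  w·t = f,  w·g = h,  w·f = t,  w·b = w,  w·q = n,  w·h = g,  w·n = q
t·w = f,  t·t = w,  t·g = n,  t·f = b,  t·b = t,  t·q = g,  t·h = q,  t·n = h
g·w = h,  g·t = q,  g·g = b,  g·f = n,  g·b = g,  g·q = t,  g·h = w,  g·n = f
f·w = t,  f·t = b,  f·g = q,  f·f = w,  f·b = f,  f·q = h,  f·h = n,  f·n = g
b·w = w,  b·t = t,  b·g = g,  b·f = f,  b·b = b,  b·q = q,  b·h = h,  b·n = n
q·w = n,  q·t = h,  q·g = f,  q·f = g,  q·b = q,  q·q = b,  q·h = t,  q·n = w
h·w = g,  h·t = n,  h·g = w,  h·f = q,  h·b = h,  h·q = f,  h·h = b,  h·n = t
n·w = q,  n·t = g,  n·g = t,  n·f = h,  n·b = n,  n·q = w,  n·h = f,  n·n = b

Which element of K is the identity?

The identity e satisfies e·x = x for all x, so its row in the table reproduces the column headers.
Row b reads: w, t, g, f, b, q, h, n — exactly the header order. So b is the identity.

b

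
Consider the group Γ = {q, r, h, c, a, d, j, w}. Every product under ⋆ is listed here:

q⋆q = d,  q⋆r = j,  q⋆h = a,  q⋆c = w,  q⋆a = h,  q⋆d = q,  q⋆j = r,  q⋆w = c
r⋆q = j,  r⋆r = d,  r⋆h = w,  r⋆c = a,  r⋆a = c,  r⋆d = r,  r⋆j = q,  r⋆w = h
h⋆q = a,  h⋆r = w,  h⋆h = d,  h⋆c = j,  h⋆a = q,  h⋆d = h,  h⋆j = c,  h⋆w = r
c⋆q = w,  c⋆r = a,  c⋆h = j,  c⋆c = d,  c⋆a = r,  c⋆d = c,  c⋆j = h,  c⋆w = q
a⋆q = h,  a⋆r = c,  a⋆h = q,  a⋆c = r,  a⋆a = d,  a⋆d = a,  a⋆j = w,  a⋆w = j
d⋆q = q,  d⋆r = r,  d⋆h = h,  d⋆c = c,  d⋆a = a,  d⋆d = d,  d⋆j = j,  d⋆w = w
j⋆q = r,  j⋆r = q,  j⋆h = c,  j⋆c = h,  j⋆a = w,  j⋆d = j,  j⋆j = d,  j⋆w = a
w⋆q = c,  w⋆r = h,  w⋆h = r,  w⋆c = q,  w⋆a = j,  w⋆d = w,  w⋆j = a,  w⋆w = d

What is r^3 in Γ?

r^1 = r
r^2 = r ⋆ r = d
r^3 = d ⋆ r = r
(Structurally, Γ here is isomorphic to the elementary abelian group (Z_2)^3.)

r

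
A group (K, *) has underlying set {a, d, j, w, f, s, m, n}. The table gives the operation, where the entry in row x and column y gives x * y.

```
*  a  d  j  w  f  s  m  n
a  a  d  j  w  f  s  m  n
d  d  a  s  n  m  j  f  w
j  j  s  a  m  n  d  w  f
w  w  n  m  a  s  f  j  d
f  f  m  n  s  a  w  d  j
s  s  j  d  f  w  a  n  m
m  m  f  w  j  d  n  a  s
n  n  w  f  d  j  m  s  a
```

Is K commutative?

Check whether the table is symmetric across its main diagonal.
Every entry (row x, col y) equals the entry (row y, col x), so K is abelian.

Yes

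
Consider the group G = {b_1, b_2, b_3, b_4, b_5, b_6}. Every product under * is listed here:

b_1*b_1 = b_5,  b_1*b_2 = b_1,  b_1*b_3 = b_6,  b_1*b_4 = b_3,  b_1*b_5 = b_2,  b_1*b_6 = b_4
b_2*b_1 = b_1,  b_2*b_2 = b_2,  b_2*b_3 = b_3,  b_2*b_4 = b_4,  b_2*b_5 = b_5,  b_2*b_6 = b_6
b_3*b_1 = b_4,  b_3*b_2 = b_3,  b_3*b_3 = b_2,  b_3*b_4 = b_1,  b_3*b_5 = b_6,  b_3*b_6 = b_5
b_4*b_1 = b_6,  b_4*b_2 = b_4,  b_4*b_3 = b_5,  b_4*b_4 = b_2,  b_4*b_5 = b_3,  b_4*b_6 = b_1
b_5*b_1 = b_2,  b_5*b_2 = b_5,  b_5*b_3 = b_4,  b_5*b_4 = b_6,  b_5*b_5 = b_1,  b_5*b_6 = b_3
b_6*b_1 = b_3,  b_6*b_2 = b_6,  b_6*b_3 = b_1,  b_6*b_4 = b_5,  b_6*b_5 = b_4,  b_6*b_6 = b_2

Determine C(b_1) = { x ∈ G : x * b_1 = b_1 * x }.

{b_1, b_2, b_5}

Compare row b_1 with column b_1 entry by entry.
b_5 * b_1 = b_2 = b_1 * b_5, so b_5 commutes with b_1.
b_3 * b_1 = b_4 but b_1 * b_3 = b_6, so b_3 does not.
Collecting the elements that commute with b_1: C(b_1) = {b_1, b_2, b_5}.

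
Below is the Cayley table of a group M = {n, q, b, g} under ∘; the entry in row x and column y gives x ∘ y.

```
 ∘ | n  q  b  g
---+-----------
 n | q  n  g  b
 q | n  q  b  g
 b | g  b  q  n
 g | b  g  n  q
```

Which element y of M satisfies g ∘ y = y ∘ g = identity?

g

First locate the identity: row q matches the header, so q is the identity.
Scan row g for q: g ∘ g = q. Hence g^(-1) = g.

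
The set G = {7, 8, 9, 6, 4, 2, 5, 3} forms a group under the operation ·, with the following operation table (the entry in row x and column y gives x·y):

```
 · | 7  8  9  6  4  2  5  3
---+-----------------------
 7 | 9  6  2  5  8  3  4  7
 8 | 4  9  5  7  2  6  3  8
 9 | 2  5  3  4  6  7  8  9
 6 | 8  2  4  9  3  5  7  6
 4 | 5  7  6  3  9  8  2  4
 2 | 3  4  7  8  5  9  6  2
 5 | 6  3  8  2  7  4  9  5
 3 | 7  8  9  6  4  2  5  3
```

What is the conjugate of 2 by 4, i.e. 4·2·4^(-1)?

7

The identity is 3. In row 4, the entry 3 sits in column 6, so 4^(-1) = 6.
4·2 = 8
8·6 = 7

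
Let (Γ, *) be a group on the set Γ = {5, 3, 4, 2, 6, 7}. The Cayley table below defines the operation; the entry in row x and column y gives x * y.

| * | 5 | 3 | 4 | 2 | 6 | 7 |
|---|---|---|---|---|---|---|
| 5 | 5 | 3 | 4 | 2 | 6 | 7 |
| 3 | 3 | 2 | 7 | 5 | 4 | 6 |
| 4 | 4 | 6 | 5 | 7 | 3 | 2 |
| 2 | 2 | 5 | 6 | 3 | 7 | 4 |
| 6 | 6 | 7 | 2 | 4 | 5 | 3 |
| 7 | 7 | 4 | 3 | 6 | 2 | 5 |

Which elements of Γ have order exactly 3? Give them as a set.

Identity is 5. Compute the order of each non-identity element by repeated multiplication:
  3: 3 → 2 → 5  (order 3)
  4: 4 → 5  (order 2)
  2: 2 → 3 → 5  (order 3)
  6: 6 → 5  (order 2)
  7: 7 → 5  (order 2)
Elements of order 3: {2, 3}.
(Structurally, Γ here is isomorphic to the symmetric group S_3.)

{2, 3}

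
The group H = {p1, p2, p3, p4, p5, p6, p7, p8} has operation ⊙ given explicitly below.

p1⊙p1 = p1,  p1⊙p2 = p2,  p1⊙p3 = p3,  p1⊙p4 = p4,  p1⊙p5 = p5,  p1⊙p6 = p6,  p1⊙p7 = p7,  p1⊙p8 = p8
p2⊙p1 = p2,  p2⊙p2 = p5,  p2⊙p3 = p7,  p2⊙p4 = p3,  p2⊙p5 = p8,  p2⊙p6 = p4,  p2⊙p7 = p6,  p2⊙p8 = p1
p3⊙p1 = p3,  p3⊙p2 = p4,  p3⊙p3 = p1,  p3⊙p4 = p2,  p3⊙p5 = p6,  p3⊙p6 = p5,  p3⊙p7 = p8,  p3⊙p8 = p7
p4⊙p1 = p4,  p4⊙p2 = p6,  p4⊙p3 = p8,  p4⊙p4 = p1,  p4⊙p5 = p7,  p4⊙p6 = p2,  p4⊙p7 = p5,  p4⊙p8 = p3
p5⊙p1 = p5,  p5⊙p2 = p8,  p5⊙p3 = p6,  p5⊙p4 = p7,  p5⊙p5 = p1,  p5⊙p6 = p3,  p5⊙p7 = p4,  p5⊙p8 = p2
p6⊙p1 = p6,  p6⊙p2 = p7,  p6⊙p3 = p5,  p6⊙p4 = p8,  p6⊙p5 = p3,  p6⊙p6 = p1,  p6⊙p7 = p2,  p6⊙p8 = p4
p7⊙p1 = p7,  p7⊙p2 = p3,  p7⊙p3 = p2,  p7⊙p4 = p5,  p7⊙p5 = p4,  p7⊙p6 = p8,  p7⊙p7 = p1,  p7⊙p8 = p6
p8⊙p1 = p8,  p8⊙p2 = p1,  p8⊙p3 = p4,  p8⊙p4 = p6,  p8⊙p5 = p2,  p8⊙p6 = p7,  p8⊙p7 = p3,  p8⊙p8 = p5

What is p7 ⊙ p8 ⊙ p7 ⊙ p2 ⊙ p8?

p7 ⊙ p8 = p6
p6 ⊙ p7 = p2
p2 ⊙ p2 = p5
p5 ⊙ p8 = p2

p2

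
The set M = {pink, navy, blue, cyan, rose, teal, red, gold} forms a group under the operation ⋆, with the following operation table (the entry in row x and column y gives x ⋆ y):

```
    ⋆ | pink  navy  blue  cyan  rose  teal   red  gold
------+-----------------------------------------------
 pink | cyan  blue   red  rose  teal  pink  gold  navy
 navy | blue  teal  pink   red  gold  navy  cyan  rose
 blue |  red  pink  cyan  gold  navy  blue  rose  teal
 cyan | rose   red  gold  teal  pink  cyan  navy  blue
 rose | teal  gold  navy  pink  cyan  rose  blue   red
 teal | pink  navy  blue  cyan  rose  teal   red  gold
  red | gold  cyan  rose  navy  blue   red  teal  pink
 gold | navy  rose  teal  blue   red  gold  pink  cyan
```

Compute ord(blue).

4

The identity element is teal (its row matches the header).
blue^1 = blue
blue^2 = blue ⋆ blue = cyan
blue^3 = cyan ⋆ blue = gold
blue^4 = gold ⋆ blue = teal
The first power of blue equal to the identity is blue^4, so ord(blue) = 4.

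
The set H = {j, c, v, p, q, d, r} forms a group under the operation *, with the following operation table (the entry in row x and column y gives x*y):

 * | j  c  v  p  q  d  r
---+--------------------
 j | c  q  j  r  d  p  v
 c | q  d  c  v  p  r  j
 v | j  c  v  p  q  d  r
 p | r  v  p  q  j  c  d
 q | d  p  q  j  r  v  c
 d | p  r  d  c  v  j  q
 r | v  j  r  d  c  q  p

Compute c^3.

r

c^1 = c
c^2 = c*c = d
c^3 = d*c = r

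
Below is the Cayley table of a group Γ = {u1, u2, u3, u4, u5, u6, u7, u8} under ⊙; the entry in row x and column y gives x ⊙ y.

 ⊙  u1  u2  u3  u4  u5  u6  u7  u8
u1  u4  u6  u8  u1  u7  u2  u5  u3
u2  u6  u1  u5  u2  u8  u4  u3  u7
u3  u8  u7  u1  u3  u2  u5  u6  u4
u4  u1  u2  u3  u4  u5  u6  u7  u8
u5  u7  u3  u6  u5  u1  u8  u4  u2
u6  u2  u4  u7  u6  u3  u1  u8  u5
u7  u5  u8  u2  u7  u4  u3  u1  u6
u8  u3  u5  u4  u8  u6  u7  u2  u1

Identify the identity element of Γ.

The identity e satisfies e ⊙ x = x for all x, so its row in the table reproduces the column headers.
Row u4 reads: u1, u2, u3, u4, u5, u6, u7, u8 — exactly the header order. So u4 is the identity.

u4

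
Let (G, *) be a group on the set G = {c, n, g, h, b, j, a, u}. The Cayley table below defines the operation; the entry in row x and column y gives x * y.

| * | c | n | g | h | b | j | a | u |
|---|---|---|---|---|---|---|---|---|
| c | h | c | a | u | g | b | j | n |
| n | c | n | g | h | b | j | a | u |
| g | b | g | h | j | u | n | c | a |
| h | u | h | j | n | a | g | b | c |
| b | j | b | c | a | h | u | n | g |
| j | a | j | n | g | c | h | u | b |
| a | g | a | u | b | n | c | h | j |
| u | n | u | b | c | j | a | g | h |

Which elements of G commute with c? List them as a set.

{c, h, n, u}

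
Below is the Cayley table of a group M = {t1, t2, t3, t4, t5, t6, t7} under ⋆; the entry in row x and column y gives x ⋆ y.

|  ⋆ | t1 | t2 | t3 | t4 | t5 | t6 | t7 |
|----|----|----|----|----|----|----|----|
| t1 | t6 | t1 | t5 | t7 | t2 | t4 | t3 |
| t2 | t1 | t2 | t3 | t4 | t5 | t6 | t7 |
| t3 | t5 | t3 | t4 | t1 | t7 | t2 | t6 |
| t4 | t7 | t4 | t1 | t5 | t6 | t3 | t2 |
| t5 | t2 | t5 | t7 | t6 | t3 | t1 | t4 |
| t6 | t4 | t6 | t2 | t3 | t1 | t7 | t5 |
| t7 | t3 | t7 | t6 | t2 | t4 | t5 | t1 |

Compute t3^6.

t3^1 = t3
t3^2 = t3 ⋆ t3 = t4
t3^3 = t4 ⋆ t3 = t1
t3^4 = t1 ⋆ t3 = t5
t3^5 = t5 ⋆ t3 = t7
t3^6 = t7 ⋆ t3 = t6

t6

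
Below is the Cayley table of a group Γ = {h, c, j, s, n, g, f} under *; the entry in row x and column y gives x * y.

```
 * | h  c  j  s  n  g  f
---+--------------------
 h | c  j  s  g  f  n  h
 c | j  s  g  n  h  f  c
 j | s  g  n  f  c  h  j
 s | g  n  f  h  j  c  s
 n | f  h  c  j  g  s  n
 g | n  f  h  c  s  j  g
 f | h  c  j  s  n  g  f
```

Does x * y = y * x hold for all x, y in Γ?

Check whether the table is symmetric across its main diagonal.
Every entry (row x, col y) equals the entry (row y, col x), so Γ is abelian.

Yes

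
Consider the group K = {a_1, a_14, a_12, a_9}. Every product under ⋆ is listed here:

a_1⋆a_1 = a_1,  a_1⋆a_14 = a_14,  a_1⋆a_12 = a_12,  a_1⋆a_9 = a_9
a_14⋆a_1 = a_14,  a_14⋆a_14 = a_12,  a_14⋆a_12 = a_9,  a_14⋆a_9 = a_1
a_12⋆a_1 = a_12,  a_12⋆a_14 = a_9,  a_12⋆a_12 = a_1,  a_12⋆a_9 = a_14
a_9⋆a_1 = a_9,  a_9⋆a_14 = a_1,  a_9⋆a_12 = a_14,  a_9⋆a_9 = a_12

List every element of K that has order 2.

{a_12}

Identity is a_1. Compute the order of each non-identity element by repeated multiplication:
  a_14: a_14 → a_12 → a_9 → a_1  (order 4)
  a_12: a_12 → a_1  (order 2)
  a_9: a_9 → a_12 → a_14 → a_1  (order 4)
Elements of order 2: {a_12}.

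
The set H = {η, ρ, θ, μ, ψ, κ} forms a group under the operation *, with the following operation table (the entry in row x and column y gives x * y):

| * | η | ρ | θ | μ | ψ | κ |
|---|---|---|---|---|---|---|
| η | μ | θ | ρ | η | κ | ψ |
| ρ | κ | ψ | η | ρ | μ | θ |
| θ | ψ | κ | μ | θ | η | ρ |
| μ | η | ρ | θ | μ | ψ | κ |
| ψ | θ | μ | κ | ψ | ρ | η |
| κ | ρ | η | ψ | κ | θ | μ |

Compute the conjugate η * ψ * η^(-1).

The identity is μ. In row η, the entry μ sits in column η, so η^(-1) = η.
η * ψ = κ
κ * η = ρ

ρ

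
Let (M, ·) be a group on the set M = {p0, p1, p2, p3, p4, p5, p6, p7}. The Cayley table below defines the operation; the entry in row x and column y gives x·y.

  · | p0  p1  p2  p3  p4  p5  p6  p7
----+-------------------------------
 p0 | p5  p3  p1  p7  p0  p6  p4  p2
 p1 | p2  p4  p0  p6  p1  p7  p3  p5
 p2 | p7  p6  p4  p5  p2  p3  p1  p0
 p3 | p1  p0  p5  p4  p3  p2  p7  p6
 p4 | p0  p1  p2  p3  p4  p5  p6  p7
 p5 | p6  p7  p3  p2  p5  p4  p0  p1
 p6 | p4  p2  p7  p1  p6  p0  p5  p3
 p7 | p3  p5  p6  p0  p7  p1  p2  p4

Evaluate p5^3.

p5

p5^1 = p5
p5^2 = p5·p5 = p4
p5^3 = p4·p5 = p5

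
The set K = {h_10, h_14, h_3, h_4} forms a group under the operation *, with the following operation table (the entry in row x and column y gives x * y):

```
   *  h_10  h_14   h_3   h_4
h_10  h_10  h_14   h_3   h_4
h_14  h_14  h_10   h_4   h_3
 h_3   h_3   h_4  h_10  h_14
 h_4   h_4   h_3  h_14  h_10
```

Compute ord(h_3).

2

The identity element is h_10 (its row matches the header).
h_3^1 = h_3
h_3^2 = h_3 * h_3 = h_10
The first power of h_3 equal to the identity is h_3^2, so ord(h_3) = 2.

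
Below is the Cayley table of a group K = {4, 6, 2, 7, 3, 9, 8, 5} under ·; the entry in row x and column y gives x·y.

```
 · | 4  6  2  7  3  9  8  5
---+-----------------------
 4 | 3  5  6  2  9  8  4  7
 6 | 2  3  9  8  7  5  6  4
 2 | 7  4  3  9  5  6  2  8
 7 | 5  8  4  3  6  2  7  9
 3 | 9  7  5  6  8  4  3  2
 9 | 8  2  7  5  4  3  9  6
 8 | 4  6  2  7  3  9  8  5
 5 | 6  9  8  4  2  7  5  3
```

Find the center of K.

An element z is central iff its row equals its column in the table.
For 2: 2·9 = 6 ≠ 7 = 9·2, so 2 ∉ Z.
Checking each element this way leaves Z(K) = {3, 8}.

{3, 8}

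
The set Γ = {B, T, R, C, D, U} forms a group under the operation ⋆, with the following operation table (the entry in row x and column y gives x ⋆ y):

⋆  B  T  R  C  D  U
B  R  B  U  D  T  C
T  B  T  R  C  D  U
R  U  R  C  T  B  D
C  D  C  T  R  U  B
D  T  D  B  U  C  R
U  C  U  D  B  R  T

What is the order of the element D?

The identity element is T (its row matches the header).
D^1 = D
D^2 = D ⋆ D = C
D^3 = C ⋆ D = U
D^4 = U ⋆ D = R
D^5 = R ⋆ D = B
D^6 = B ⋆ D = T
The first power of D equal to the identity is D^6, so ord(D) = 6.

6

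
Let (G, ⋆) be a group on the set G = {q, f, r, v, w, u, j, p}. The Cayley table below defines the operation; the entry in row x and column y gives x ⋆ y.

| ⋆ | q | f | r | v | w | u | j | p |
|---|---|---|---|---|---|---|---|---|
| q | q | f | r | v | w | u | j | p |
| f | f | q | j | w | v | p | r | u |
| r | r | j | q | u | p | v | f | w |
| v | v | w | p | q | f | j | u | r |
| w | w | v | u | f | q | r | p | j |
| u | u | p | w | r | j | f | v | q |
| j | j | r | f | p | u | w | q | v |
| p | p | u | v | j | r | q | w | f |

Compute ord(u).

4

The identity element is q (its row matches the header).
u^1 = u
u^2 = u ⋆ u = f
u^3 = f ⋆ u = p
u^4 = p ⋆ u = q
The first power of u equal to the identity is u^4, so ord(u) = 4.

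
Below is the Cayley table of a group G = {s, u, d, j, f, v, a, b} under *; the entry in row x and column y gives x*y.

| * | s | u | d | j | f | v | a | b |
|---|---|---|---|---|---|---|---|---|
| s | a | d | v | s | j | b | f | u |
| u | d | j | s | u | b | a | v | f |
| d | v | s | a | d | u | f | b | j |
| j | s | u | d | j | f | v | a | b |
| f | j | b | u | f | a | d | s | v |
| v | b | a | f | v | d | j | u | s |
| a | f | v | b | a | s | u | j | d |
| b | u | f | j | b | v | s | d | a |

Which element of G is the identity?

j

The identity e satisfies e*x = x for all x, so its row in the table reproduces the column headers.
Row j reads: s, u, d, j, f, v, a, b — exactly the header order. So j is the identity.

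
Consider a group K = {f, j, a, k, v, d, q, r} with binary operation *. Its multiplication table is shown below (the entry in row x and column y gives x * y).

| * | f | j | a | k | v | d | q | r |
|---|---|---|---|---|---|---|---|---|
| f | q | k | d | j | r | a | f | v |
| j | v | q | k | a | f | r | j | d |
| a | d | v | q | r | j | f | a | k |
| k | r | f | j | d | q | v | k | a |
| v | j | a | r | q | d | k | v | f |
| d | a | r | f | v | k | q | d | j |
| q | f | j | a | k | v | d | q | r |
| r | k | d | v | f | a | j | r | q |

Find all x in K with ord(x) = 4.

Identity is q. Compute the order of each non-identity element by repeated multiplication:
  f: f → q  (order 2)
  j: j → q  (order 2)
  a: a → q  (order 2)
  k: k → d → v → q  (order 4)
  v: v → d → k → q  (order 4)
  d: d → q  (order 2)
  r: r → q  (order 2)
Elements of order 4: {k, v}.

{k, v}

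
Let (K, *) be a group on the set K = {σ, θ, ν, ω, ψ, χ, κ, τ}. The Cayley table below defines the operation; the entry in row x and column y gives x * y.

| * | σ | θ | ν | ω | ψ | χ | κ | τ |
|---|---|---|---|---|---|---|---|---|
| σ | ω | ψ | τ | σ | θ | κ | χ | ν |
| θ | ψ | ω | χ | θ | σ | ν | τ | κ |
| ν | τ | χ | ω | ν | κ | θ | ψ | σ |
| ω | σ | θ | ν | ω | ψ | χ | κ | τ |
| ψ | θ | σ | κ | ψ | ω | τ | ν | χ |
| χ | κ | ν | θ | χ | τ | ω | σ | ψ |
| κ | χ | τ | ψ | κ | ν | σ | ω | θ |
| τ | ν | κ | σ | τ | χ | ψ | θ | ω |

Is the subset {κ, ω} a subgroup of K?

Yes

{κ, ω} contains the identity ω.
Checking products: every product of two elements of {κ, ω} (read from the table) lies in {κ, ω}, so the set is closed.
In a finite group, a nonempty closed subset is a subgroup. So {κ, ω} ≤ K.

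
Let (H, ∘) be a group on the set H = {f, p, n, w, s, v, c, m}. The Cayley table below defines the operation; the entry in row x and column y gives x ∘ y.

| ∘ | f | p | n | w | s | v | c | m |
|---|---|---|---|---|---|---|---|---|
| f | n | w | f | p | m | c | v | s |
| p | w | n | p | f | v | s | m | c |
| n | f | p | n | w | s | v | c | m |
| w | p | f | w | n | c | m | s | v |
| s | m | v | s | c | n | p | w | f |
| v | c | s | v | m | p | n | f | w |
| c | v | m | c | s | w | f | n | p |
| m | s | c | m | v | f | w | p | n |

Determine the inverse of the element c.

First locate the identity: row n matches the header, so n is the identity.
Scan row c for n: c ∘ c = n. Hence c^(-1) = c.

c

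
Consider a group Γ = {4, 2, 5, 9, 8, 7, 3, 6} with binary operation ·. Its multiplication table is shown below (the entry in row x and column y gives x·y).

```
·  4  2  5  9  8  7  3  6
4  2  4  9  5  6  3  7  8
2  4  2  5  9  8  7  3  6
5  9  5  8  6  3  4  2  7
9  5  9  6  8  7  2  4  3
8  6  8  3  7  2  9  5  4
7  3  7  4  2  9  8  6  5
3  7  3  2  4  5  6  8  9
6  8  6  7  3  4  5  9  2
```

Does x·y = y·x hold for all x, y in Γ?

Check whether the table is symmetric across its main diagonal.
Every entry (row x, col y) equals the entry (row y, col x), so Γ is abelian.

Yes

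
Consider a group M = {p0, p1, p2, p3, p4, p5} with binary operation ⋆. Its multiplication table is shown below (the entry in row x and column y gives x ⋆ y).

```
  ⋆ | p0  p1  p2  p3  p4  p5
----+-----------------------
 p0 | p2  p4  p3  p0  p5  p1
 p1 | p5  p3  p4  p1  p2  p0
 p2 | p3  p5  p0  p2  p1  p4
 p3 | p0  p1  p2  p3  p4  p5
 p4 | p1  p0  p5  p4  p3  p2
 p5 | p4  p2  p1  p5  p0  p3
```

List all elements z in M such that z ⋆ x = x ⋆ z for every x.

{p3}

An element z is central iff its row equals its column in the table.
For p5: p5 ⋆ p2 = p1 ≠ p4 = p2 ⋆ p5, so p5 ∉ Z.
Checking each element this way leaves Z(M) = {p3}.
(Structurally, M here is isomorphic to the symmetric group S_3.)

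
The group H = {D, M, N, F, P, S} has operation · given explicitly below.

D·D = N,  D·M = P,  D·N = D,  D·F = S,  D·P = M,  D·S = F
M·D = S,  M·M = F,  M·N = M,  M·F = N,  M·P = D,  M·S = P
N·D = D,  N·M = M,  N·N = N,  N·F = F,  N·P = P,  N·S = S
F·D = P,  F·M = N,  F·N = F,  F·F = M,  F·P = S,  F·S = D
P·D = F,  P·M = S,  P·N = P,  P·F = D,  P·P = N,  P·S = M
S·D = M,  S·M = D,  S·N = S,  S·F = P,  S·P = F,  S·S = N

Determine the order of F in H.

3

The identity element is N (its row matches the header).
F^1 = F
F^2 = F·F = M
F^3 = M·F = N
The first power of F equal to the identity is F^3, so ord(F) = 3.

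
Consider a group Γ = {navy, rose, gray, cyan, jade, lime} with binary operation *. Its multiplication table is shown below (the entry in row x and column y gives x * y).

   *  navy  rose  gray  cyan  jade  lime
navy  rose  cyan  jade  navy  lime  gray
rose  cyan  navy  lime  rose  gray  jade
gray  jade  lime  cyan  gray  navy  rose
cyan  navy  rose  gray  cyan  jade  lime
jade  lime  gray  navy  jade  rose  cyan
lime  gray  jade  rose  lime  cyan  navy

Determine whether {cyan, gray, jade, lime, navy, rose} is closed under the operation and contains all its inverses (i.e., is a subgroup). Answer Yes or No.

Yes

{cyan, gray, jade, lime, navy, rose} contains the identity cyan.
Checking products: every product of two elements of {cyan, gray, jade, lime, navy, rose} (read from the table) lies in {cyan, gray, jade, lime, navy, rose}, so the set is closed.
In a finite group, a nonempty closed subset is a subgroup. So {cyan, gray, jade, lime, navy, rose} ≤ Γ.
(Structurally, Γ here is isomorphic to the cyclic group Z_6.)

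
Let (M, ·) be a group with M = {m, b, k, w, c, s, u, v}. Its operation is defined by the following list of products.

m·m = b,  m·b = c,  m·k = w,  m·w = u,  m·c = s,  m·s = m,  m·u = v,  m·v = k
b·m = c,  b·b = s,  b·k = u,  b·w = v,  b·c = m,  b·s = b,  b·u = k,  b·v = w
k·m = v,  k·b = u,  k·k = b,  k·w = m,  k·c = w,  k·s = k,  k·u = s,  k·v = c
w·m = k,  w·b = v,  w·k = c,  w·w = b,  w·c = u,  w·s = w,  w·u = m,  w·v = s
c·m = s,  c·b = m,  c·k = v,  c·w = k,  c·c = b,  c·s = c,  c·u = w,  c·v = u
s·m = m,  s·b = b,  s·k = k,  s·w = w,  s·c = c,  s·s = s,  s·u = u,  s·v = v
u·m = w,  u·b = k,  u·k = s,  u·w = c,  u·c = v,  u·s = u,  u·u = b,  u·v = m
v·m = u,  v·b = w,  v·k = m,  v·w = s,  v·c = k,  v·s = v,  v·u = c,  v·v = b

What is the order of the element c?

The identity element is s (its row matches the header).
c^1 = c
c^2 = c·c = b
c^3 = b·c = m
c^4 = m·c = s
The first power of c equal to the identity is c^4, so ord(c) = 4.
(Structurally, M here is isomorphic to the quaternion group Q_8.)

4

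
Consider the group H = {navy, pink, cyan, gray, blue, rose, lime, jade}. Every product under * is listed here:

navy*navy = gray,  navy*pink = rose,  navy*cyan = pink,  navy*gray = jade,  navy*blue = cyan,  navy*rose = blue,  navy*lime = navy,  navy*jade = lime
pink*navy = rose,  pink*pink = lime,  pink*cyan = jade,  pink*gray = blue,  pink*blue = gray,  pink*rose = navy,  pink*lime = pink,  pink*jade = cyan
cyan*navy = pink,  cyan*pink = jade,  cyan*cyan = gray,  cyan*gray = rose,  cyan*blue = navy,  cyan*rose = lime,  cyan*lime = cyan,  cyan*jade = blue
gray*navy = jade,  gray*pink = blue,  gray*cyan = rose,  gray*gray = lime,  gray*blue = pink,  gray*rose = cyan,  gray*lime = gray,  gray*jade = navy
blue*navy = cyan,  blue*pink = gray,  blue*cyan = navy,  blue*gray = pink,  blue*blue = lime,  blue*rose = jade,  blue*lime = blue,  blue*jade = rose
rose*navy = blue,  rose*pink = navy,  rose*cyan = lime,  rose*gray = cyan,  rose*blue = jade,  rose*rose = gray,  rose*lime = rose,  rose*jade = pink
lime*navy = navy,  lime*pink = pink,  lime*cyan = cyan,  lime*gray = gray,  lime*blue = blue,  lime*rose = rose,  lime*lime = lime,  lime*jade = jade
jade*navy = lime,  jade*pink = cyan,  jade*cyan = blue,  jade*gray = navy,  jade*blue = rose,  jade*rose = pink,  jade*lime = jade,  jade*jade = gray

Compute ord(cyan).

The identity element is lime (its row matches the header).
cyan^1 = cyan
cyan^2 = cyan * cyan = gray
cyan^3 = gray * cyan = rose
cyan^4 = rose * cyan = lime
The first power of cyan equal to the identity is cyan^4, so ord(cyan) = 4.

4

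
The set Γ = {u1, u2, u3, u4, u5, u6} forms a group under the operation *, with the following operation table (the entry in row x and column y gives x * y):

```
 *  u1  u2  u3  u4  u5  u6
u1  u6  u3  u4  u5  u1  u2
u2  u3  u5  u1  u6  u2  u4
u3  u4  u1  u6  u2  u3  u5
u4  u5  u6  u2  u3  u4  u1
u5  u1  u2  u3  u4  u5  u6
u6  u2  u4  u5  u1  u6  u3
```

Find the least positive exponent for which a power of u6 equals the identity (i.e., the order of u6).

The identity element is u5 (its row matches the header).
u6^1 = u6
u6^2 = u6 * u6 = u3
u6^3 = u3 * u6 = u5
The first power of u6 equal to the identity is u6^3, so ord(u6) = 3.

3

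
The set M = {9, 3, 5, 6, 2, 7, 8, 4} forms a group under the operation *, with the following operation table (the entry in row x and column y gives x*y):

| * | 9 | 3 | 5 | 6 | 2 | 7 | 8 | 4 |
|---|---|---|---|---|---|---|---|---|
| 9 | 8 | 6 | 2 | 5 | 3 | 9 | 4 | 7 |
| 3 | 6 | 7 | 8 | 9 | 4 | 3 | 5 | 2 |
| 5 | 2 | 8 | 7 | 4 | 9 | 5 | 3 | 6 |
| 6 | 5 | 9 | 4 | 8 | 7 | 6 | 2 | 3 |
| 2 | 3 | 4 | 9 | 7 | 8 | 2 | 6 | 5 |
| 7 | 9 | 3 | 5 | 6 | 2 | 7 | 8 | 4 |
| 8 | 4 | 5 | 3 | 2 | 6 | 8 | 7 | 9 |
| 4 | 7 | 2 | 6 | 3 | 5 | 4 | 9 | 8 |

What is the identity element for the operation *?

The identity e satisfies e*x = x for all x, so its row in the table reproduces the column headers.
Row 7 reads: 9, 3, 5, 6, 2, 7, 8, 4 — exactly the header order. So 7 is the identity.
(Structurally, M here is isomorphic to Z_2 x Z_4.)

7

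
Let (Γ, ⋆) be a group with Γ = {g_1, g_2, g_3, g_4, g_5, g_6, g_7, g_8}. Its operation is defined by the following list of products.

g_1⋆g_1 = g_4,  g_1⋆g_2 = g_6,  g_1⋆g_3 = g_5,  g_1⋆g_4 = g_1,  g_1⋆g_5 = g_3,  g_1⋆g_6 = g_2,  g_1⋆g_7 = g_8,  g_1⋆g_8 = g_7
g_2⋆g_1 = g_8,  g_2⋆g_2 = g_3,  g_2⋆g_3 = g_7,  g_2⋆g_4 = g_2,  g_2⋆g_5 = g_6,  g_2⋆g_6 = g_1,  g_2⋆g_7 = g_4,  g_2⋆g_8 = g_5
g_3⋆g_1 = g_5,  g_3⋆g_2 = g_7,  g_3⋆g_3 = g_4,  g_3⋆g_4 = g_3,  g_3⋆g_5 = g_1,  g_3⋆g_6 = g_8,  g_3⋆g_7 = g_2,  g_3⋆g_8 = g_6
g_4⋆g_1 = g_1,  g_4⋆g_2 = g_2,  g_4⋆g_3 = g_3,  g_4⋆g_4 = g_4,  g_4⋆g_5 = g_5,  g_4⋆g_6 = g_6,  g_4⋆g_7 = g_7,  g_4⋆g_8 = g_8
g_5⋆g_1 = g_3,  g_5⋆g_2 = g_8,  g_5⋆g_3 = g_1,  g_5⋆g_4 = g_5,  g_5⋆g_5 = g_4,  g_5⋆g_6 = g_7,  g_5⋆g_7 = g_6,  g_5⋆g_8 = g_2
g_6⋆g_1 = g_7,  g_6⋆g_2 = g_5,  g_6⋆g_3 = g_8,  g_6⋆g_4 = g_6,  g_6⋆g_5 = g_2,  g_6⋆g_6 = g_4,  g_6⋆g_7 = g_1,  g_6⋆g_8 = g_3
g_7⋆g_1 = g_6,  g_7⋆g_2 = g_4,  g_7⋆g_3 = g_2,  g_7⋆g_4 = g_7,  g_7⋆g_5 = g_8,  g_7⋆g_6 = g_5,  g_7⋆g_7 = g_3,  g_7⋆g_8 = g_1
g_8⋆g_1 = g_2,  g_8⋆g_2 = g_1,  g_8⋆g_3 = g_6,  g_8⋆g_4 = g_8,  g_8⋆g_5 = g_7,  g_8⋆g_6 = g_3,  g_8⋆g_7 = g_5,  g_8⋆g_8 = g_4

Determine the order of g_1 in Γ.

The identity element is g_4 (its row matches the header).
g_1^1 = g_1
g_1^2 = g_1 ⋆ g_1 = g_4
The first power of g_1 equal to the identity is g_1^2, so ord(g_1) = 2.

2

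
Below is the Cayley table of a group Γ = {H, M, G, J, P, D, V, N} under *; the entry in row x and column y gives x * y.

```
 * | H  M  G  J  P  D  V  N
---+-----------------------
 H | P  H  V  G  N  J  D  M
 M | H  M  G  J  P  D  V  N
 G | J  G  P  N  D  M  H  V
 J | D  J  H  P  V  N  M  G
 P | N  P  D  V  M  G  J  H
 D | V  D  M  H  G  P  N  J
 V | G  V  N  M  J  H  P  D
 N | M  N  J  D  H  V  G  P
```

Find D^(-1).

G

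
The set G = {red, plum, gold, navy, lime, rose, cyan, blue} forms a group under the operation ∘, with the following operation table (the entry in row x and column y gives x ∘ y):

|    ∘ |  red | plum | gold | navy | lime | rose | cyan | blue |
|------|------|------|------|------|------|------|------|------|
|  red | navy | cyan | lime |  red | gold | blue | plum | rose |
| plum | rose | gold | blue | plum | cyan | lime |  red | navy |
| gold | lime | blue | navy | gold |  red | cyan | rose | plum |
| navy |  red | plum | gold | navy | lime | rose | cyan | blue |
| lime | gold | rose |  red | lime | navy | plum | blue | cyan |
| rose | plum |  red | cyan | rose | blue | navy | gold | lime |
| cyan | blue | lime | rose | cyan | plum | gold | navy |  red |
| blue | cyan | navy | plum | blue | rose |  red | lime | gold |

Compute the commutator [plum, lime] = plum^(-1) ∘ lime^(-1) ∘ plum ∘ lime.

Identity is navy; from the table plum^(-1) = blue and lime^(-1) = lime.
blue ∘ lime = rose
rose ∘ plum = red
red ∘ lime = gold

gold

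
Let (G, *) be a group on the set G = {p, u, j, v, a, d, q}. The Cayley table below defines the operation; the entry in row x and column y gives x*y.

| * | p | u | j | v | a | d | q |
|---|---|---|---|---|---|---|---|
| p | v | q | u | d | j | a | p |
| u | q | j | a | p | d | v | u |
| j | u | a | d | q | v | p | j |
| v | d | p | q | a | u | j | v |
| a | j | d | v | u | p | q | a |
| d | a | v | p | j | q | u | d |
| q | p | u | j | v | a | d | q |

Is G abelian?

Yes

Check whether the table is symmetric across its main diagonal.
Every entry (row x, col y) equals the entry (row y, col x), so G is abelian.
(In fact G ≅ the cyclic group Z_7.)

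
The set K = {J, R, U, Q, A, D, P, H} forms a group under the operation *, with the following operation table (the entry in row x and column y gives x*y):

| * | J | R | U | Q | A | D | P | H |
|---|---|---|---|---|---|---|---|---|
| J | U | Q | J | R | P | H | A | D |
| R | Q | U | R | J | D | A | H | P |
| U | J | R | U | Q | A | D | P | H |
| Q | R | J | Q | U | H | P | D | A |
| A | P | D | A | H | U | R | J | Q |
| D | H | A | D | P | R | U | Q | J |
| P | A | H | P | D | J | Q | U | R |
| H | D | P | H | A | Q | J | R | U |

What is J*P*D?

J*P = A
A*D = R
(Structurally, K here is isomorphic to the elementary abelian group (Z_2)^3.)

R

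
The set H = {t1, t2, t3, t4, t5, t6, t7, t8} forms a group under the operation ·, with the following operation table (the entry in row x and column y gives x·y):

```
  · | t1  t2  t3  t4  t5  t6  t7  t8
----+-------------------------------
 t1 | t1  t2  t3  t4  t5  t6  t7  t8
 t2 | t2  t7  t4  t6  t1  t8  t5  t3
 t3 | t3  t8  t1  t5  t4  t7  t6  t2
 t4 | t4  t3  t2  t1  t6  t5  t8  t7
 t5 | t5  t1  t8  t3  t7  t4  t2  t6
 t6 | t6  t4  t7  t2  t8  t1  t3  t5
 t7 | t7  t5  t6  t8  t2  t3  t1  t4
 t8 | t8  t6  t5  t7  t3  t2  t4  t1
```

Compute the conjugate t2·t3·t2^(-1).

The identity is t1. In row t2, the entry t1 sits in column t5, so t2^(-1) = t5.
t2·t3 = t4
t4·t5 = t6

t6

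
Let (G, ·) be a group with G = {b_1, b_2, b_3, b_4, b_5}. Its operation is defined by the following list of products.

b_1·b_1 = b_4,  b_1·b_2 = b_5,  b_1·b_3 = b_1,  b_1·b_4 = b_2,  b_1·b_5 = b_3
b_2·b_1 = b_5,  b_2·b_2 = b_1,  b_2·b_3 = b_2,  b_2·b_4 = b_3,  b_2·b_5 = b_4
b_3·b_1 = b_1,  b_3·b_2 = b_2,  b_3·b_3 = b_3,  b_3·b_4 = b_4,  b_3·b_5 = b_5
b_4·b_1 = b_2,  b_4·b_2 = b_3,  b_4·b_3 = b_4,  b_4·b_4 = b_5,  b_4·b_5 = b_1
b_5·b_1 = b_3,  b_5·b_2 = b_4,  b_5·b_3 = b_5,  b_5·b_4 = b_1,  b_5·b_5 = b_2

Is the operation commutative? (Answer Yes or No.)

Yes

Check whether the table is symmetric across its main diagonal.
Every entry (row x, col y) equals the entry (row y, col x), so G is abelian.
(In fact G ≅ the cyclic group Z_5.)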